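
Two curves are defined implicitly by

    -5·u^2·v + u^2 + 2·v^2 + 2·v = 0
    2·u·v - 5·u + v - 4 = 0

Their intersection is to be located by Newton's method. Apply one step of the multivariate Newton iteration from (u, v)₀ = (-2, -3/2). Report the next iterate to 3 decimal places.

(-0.383, -2.311)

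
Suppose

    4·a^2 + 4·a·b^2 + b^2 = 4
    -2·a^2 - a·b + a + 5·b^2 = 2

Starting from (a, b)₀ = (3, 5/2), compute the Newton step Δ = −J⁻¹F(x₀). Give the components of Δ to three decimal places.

(-1.050, -0.951)

At (3, 5/2): F = (113.250, 6.750).
Jacobian J = [[8·a + 4·b^2, 8·a·b + 2·b], [-4·a - b + 1, -a + 10·b]].
At the point, J = [[49.000, 65.000], [-13.500, 22.000]] (det J = 1955.500).
Solving J·Δ = −F gives Δ = (-1.050, -0.951).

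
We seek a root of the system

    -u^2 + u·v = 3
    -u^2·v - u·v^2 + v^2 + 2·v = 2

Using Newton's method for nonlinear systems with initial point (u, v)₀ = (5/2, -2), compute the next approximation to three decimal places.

(1.539, 1.009)

At (5/2, -2): F = (-14.250, 0.500).
Jacobian J = [[-2·u + v, u], [-2·u·v - v^2, -u^2 - 2·u·v + 2·v + 2]].
At the point, J = [[-7.000, 2.500], [6.000, 1.750]] (det J = -27.250).
Solving J·Δ = −F gives Δ = (-0.961, 3.009).
Then the next iterate is (u, v)₁ = (1.539, 1.009).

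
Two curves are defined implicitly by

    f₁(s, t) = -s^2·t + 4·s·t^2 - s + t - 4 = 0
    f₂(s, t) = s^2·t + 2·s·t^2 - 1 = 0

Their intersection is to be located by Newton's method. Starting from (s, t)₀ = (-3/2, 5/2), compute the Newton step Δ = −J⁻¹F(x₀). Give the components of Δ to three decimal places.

(0.442, -0.935)

At (-3/2, 5/2): F = (-43.125, -14.125).
Jacobian J = [[-2·s·t + 4·t^2 - 1, -s^2 + 8·s·t + 1], [2·s·t + 2·t^2, s^2 + 4·s·t]].
At the point, J = [[31.500, -31.250], [5.000, -12.750]] (det J = -245.375).
Solving J·Δ = −F gives Δ = (0.442, -0.935).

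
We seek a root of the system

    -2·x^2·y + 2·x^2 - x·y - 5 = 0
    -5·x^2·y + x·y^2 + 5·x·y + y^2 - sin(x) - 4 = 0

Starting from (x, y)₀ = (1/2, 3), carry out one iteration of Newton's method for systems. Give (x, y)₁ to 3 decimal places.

(-0.507, 2.552)

At (1/2, 3): F = (-7.500, 12.77057).
Jacobian J = [[-4·x·y + 4·x - y, -2·x^2 - x], [-10·x·y + y^2 + 5·y - cos(x), -5·x^2 + 2·x·y + 5·x + 2·y]].
At the point, J = [[-7.000, -1.000], [8.12242, 10.250]] (det J = -63.62758).
Solving J·Δ = −F gives Δ = (-1.007, -0.448).
Then the next iterate is (x, y)₁ = (-0.507, 2.552).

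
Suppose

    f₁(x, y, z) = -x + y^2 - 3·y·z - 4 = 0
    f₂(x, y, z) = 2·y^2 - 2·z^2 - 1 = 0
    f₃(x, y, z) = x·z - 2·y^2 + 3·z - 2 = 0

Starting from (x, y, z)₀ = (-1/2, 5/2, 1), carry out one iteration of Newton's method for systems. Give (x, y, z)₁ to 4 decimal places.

(0.3262, 1.1037, -0.1159)

At (-1/2, 5/2, 1): F = (-4.7500, 9.5000, -12.0000).
Jacobian J = [[-1, 2·y - 3·z, -3·y], [0, 4·y, -4·z], [z, -4·y, x + 3]].
At the point, J = [[-1.0000, 2.0000, -7.5000], [0.0000, 10.0000, -4.0000], [1.0000, -10.0000, 2.5000]] (det J = 82.0000).
Solving J·Δ = −F gives Δ = (0.8262, -1.3963, -1.1159).
Then the next iterate is (x, y, z)₁ = (0.3262, 1.1037, -0.1159).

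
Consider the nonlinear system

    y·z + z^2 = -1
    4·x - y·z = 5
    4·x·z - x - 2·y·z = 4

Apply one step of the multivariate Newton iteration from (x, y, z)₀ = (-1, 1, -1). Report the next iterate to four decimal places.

(0.5714, 2.3571, -1.3571)

At (-1, 1, -1): F = (1.0000, -8.0000, 3.0000).
Jacobian J = [[0, z, y + 2·z], [4, -z, -y], [4·z - 1, -2·z, 4·x - 2·y]].
At the point, J = [[0.0000, -1.0000, -1.0000], [4.0000, 1.0000, -1.0000], [-5.0000, 2.0000, -6.0000]] (det J = -42.0000).
Solving J·Δ = −F gives Δ = (1.5714, 1.3571, -0.3571).
Then the next iterate is (x, y, z)₁ = (0.5714, 2.3571, -1.3571).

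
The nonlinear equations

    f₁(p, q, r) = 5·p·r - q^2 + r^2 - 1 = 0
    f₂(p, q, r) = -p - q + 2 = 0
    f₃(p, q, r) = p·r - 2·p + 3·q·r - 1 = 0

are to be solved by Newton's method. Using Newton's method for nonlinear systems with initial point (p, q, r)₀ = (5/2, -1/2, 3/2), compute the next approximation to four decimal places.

At (5/2, -1/2, 3/2): F = (19.7500, 0.0000, -4.5000).
Jacobian J = [[5·r, -2·q, 5·p + 2·r], [-1, -1, 0], [r - 2, 3·r, p + 3·q]].
At the point, J = [[7.5000, 1.0000, 15.5000], [-1.0000, -1.0000, 0.0000], [-0.5000, 4.5000, 1.0000]] (det J = -84.0000).
Solving J·Δ = −F gives Δ = (-1.0655, 1.0655, -0.8274).
Then the next iterate is (p, q, r)₁ = (1.4345, 0.5655, 0.6726).

(1.4345, 0.5655, 0.6726)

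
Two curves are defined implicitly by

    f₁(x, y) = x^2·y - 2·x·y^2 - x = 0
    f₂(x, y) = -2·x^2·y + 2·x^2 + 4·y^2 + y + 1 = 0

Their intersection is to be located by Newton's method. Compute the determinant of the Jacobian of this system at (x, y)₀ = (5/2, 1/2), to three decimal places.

-13.750

J = [[2·x·y - 2·y^2 - 1, x^2 - 4·x·y], [-4·x·y + 4·x, -2·x^2 + 8·y + 1]].
At the point, J = [[1.000, 1.250], [5.000, -7.500]].
det J = -13.750.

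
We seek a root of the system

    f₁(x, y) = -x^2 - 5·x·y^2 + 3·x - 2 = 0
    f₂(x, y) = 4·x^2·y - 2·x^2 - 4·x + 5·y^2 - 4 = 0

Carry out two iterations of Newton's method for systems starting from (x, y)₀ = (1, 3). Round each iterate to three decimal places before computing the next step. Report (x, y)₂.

(0.365, 1.275)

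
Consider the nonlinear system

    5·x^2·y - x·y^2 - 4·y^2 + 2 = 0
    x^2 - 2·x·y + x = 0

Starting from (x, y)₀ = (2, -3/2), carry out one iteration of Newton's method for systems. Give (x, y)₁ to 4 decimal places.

(0.3429, -1.8143)

At (2, -3/2): F = (-41.5000, 12.0000).
Jacobian J = [[10·x·y - y^2, 5·x^2 - 2·x·y - 8·y], [2·x - 2·y + 1, -2·x]].
At the point, J = [[-32.2500, 38.0000], [8.0000, -4.0000]] (det J = -175.0000).
Solving J·Δ = −F gives Δ = (-1.6571, -0.3143).
Then the next iterate is (x, y)₁ = (0.3429, -1.8143).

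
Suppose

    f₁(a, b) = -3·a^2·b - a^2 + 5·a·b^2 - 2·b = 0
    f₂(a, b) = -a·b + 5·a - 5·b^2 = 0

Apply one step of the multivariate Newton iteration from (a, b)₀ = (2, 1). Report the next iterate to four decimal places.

(1.2778, 1.0093)

At (2, 1): F = (-8.0000, 3.0000).
Jacobian J = [[-6·a·b - 2·a + 5·b^2, -3·a^2 + 10·a·b - 2], [-b + 5, -a - 10·b]].
At the point, J = [[-11.0000, 6.0000], [4.0000, -12.0000]] (det J = 108.0000).
Solving J·Δ = −F gives Δ = (-0.7222, 0.0093).
Then the next iterate is (a, b)₁ = (1.2778, 1.0093).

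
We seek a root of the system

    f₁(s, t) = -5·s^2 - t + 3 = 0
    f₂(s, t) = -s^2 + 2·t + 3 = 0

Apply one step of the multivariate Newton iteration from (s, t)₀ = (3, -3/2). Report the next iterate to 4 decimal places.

At (3, -3/2): F = (-40.5000, -9.0000).
Jacobian J = [[-10·s, -1], [-2·s, 2]].
At the point, J = [[-30.0000, -1.0000], [-6.0000, 2.0000]] (det J = -66.0000).
Solving J·Δ = −F gives Δ = (-1.3636, 0.4091).
Then the next iterate is (s, t)₁ = (1.6364, -1.0909).

(1.6364, -1.0909)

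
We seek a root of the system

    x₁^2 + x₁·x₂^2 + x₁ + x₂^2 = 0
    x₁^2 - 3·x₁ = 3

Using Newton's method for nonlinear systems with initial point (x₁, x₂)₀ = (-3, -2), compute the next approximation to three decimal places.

(-1.333, -1.542)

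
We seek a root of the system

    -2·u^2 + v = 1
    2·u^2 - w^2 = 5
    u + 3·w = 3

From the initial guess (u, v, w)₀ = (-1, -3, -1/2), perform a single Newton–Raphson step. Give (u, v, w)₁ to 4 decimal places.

(-1.3269, 4.3077, 1.4423)

At (-1, -3, -1/2): F = (-6.0000, -3.2500, -5.5000).
Jacobian J = [[-4·u, 1, 0], [4·u, 0, -2·w], [1, 0, 3]].
At the point, J = [[4.0000, 1.0000, 0.0000], [-4.0000, 0.0000, 1.0000], [1.0000, 0.0000, 3.0000]] (det J = 13.0000).
Solving J·Δ = −F gives Δ = (-0.3269, 7.3077, 1.9423).
Then the next iterate is (u, v, w)₁ = (-1.3269, 4.3077, 1.4423).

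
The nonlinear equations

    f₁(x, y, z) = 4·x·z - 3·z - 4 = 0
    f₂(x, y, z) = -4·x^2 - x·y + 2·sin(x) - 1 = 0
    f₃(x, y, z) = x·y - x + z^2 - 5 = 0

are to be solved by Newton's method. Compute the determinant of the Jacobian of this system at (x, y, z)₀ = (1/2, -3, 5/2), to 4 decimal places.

J = [[4·z, 0, 4·x - 3], [-8·x - y + 2·cos(x), -x, 0], [y - 1, x, 2·z]].
At the point, J = [[10.0000, 0.0000, -1.0000], [0.755165, -0.5000, 0.0000], [-4.0000, 0.5000, 5.0000]].
det J = -23.3776.

-23.3776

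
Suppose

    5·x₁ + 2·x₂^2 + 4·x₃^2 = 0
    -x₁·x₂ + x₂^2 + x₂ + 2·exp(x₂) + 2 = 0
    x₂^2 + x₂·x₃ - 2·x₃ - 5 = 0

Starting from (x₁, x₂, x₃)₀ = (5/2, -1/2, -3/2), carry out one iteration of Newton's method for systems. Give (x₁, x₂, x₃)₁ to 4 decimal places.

At (5/2, -1/2, -3/2): F = (22.0000, 4.213061, -1.0000).
Jacobian J = [[5, 4·x₂, 8·x₃], [-x₂, -x₁ + 2·x₂ + 2·exp(x₂) + 1, 0], [0, 2·x₂ + x₃, x₂ - 2]].
At the point, J = [[5.0000, -2.0000, -12.0000], [0.5000, -1.286939, 0.0000], [0.0000, -2.5000, -2.5000]] (det J = 28.586734).
Solving J·Δ = −F gives Δ = (-6.7007, 0.6704, -1.0704).
Then the next iterate is (x₁, x₂, x₃)₁ = (-4.2007, 0.1704, -2.5704).

(-4.2007, 0.1704, -2.5704)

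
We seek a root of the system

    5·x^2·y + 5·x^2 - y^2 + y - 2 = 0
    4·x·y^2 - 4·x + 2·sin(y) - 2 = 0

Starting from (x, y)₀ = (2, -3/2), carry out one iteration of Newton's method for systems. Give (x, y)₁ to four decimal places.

At (2, -3/2): F = (-15.7500, 6.005010).
Jacobian J = [[10·x·y + 10·x, 5·x^2 - 2·y + 1], [4·y^2 - 4, 8·x·y + 2·cos(y)]].
At the point, J = [[-10.0000, 24.0000], [5.0000, -23.858526]] (det J = 118.585256).
Solving J·Δ = −F gives Δ = (-1.9535, -0.1577).
Then the next iterate is (x, y)₁ = (0.0465, -1.6577).

(0.0465, -1.6577)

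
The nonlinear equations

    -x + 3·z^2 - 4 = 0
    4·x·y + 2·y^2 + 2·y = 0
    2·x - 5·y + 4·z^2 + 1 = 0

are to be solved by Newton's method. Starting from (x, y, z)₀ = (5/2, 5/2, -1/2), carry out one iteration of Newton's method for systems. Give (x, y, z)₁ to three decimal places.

(0.391, 1.527, -1.714)

At (5/2, 5/2, -1/2): F = (-5.750, 42.500, -5.500).
Jacobian J = [[-1, 0, 6·z], [4·y, 4·x + 4·y + 2, 0], [2, -5, 8·z]].
At the point, J = [[-1.000, 0.000, -3.000], [10.000, 22.000, 0.000], [2.000, -5.000, -4.000]] (det J = 370.000).
Solving J·Δ = −F gives Δ = (-2.109, -0.973, -1.214).
Then the next iterate is (x, y, z)₁ = (0.391, 1.527, -1.714).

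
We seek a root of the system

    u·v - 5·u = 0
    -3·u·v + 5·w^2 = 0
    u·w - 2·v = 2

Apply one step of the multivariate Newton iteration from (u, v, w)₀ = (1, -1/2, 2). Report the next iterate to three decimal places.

At (1, -1/2, 2): F = (-5.500, 21.500, 1.000).
Jacobian J = [[v - 5, u, 0], [-3·v, -3·u, 10·w], [w, -2, u]].
At the point, J = [[-5.500, 1.000, 0.000], [1.500, -3.000, 20.000], [2.000, -2.000, 1.000]] (det J = -165.000).
Solving J·Δ = −F gives Δ = (-1.242, -1.333, -1.182).
Then the next iterate is (u, v, w)₁ = (-0.242, -1.833, 0.818).

(-0.242, -1.833, 0.818)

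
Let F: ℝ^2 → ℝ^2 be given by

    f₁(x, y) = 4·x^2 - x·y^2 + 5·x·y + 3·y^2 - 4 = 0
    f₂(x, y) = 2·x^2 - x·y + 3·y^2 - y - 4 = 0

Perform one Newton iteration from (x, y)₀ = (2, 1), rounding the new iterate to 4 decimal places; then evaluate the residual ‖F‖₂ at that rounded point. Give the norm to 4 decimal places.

38.9028

At (2, 1): F = (23.0000, 4.0000).
Jacobian J = [[8·x - y^2 + 5·y, -2·x·y + 5·x + 6·y], [4·x - y, -x + 6·y - 1]].
At the point, J = [[20.0000, 12.0000], [7.0000, 3.0000]] (det J = -24.0000).
Solving J·Δ = −F gives Δ = (0.8750, -3.3750).
Then the next iterate is (x, y)₁ = (2.8750, -2.3750).
Re-evaluating at (2.8750, -2.3750): F = (-4.373047, 38.656250), so ‖F‖₂ = 38.9028.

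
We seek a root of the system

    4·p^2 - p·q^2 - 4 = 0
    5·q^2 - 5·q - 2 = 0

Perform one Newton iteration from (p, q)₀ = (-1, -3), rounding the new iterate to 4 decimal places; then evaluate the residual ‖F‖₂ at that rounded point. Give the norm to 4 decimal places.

13.9327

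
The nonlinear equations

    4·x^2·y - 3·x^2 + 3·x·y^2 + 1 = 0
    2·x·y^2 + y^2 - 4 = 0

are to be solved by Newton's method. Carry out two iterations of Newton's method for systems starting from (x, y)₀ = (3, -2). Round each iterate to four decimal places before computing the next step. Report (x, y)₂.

(1.1682, -1.2383)

At (3, -2): F = (-62.0000, 24.0000).
Jacobian J = [[8·x·y - 6·x + 3·y^2, 4·x^2 + 6·x·y], [2·y^2, 4·x·y + 2·y]].
At the point, J = [[-54.0000, 0.0000], [8.0000, -28.0000]] (det J = 1512.0000).
Solving J·Δ = −F gives Δ = (-1.1481, 0.5291).
Then the next iterate is (x, y)₁ = (1.8519, -1.4709).
Round to (1.8519, -1.4709) and repeat: F = (-17.446588, 6.176891), J = [[-26.412437, -2.625624], [4.327094, -13.837639]].
Δ = (-0.6837, 0.2326), so (x, y)₂ = (1.1682, -1.2383).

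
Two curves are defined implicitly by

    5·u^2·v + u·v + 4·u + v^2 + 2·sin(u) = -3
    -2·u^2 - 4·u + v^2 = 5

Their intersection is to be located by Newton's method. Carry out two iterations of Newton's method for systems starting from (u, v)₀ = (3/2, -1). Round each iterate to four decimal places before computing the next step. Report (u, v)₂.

At (3/2, -1): F = (-0.755010, -14.5000).
Jacobian J = [[10·u·v + v + 2·cos(u) + 4, 5·u^2 + u + 2·v], [-4·u - 4, 2·v]].
At the point, J = [[-11.858526, 10.7500], [-10.0000, -2.0000]] (det J = 131.217051).
Solving J·Δ = −F gives Δ = (-1.1994, -1.2529).
Then the next iterate is (u, v)₁ = (0.3006, -2.2529).
Round to (0.3006, -2.2529) and repeat: F = (8.175059, -1.307562), J = [[-3.114799, -3.753398], [-5.2024, -4.5058]].
Δ = (-7.6007, 8.4855), so (u, v)₂ = (-7.3001, 6.2326).

(-7.3001, 6.2326)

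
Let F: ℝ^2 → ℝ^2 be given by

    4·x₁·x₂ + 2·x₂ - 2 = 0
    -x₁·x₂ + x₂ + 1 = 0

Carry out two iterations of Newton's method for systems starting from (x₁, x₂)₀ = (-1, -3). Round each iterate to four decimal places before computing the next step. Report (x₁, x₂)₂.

At (-1, -3): F = (4.0000, -5.0000).
Jacobian J = [[4·x₂, 4·x₁ + 2], [-x₂, -x₁ + 1]].
At the point, J = [[-12.0000, -2.0000], [3.0000, 2.0000]] (det J = -18.0000).
Solving J·Δ = −F gives Δ = (-0.1111, 2.6667).
Then the next iterate is (x₁, x₂)₁ = (-1.1111, -0.3333).
Round to (-1.1111, -0.3333) and repeat: F = (-1.185281, 0.296370), J = [[-1.3332, -2.4444], [0.3333, 2.1111]].
Δ = (-0.8890, 0.0000), so (x₁, x₂)₂ = (-2.0001, -0.3333).

(-2.0001, -0.3333)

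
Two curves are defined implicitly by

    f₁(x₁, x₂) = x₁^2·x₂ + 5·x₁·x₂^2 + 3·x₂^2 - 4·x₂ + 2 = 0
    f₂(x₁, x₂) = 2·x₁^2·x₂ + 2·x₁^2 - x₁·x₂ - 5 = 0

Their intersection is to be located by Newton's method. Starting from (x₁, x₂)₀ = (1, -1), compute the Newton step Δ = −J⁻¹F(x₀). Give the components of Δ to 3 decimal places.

(2.864, 1.136)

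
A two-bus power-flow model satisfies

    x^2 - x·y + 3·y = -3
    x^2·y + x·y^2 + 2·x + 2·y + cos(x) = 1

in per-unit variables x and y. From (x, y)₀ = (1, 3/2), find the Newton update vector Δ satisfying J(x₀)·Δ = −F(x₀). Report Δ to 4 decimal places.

At (1, 3/2): F = (7.0000, 8.290302).
Jacobian J = [[2·x - y, -x + 3], [2·x·y + y^2 - sin(x) + 2, x^2 + 2·x·y + 2]].
At the point, J = [[0.5000, 2.0000], [6.408529, 6.0000]] (det J = -9.817058).
Solving J·Δ = −F gives Δ = (2.5893, -4.1473).

(2.5893, -4.1473)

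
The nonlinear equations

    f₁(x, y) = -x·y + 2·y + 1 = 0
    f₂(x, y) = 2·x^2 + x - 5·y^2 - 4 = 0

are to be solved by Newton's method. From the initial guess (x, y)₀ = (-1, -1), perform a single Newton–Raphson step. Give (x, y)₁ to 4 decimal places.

At (-1, -1): F = (-2.0000, -8.0000).
Jacobian J = [[-y, -x + 2], [4·x + 1, -10·y]].
At the point, J = [[1.0000, 3.0000], [-3.0000, 10.0000]] (det J = 19.0000).
Solving J·Δ = −F gives Δ = (-0.2105, 0.7368).
Then the next iterate is (x, y)₁ = (-1.2105, -0.2632).

(-1.2105, -0.2632)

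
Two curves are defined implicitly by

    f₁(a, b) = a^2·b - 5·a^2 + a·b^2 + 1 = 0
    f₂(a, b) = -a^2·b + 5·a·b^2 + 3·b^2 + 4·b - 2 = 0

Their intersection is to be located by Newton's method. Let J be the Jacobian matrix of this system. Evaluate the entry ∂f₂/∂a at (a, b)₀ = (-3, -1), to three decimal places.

-1.000

∂f₂/∂a = -2·a·b + 5·b^2.
At (-3, -1) this is -1.000.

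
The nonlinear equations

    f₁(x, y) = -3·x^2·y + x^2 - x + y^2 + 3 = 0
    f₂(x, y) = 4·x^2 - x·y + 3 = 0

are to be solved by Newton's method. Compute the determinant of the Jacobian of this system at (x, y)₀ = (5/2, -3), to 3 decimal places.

446.750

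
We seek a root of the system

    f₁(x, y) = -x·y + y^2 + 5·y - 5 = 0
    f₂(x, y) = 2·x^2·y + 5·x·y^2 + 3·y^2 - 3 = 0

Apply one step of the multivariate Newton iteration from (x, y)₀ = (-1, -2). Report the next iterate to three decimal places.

(-3.778, 7.278)

At (-1, -2): F = (-13.000, -15.000).
Jacobian J = [[-y, -x + 2·y + 5], [4·x·y + 5·y^2, 2·x^2 + 10·x·y + 6·y]].
At the point, J = [[2.000, 2.000], [28.000, 10.000]] (det J = -36.000).
Solving J·Δ = −F gives Δ = (-2.778, 9.278).
Then the next iterate is (x, y)₁ = (-3.778, 7.278).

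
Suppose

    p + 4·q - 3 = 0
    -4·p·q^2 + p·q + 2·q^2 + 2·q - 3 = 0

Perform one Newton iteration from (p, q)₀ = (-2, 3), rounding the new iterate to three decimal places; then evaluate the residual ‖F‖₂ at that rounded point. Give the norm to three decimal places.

At (-2, 3): F = (7.000, 87.000).
Jacobian J = [[1, 4], [-4·q^2 + q, -8·p·q + p + 4·q + 2]].
At the point, J = [[1.000, 4.000], [-33.000, 60.000]] (det J = 192.000).
Solving J·Δ = −F gives Δ = (-0.375, -1.656).
Then the next iterate is (p, q)₁ = (-2.375, 1.344).
Re-evaluating at (-2.375, 1.344): F = (0.001, 17.26886), so ‖F‖₂ = 17.269.

17.269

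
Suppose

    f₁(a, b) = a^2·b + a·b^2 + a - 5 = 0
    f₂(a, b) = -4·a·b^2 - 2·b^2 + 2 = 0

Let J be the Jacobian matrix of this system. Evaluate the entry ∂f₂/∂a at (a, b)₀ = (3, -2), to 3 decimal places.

-16.000

∂f₂/∂a = -4·b^2.
At (3, -2) this is -16.000.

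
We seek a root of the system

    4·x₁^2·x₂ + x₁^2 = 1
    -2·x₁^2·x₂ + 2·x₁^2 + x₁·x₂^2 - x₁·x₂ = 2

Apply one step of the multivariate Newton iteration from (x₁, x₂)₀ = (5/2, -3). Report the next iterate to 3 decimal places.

(2.093, -1.106)

At (5/2, -3): F = (-69.750, 78.000).
Jacobian J = [[8·x₁·x₂ + 2·x₁, 4·x₁^2], [-4·x₁·x₂ + 4·x₁ + x₂^2 - x₂, -2·x₁^2 + 2·x₁·x₂ - x₁]].
At the point, J = [[-55.000, 25.000], [52.000, -30.000]] (det J = 350.000).
Solving J·Δ = −F gives Δ = (-0.407, 1.894).
Then the next iterate is (x₁, x₂)₁ = (2.093, -1.106).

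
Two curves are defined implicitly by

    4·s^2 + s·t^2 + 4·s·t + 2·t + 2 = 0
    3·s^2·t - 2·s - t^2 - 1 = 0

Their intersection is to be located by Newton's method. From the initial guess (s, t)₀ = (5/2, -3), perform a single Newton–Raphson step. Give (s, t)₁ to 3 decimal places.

At (5/2, -3): F = (13.500, -71.250).
Jacobian J = [[8·s + t^2 + 4·t, 2·s·t + 4·s + 2], [6·s·t - 2, 3·s^2 - 2·t]].
At the point, J = [[17.000, -3.000], [-47.000, 24.750]] (det J = 279.750).
Solving J·Δ = −F gives Δ = (-0.430, 2.062).
Then the next iterate is (s, t)₁ = (2.070, -0.938).

(2.070, -0.938)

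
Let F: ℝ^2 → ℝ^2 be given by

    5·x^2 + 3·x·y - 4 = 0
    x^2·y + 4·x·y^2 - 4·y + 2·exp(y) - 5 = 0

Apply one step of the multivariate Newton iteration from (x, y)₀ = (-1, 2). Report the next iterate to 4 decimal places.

At (-1, 2): F = (-5.0000, -12.221888).
Jacobian J = [[10·x + 3·y, 3·x], [2·x·y + 4·y^2, x^2 + 8·x·y + 2·exp(y) - 4]].
At the point, J = [[-4.0000, -3.0000], [12.0000, -4.221888]] (det J = 52.887551).
Solving J·Δ = −F gives Δ = (0.2941, -2.0589).
Then the next iterate is (x, y)₁ = (-0.7059, -0.0589).

(-0.7059, -0.0589)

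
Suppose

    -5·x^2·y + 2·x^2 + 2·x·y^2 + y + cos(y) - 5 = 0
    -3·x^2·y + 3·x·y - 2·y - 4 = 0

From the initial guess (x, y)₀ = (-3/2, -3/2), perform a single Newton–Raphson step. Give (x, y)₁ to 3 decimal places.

(-1.166, -0.755)

At (-3/2, -3/2): F = (8.19574, 15.875).
Jacobian J = [[-10·x·y + 4·x + 2·y^2, -5·x^2 + 4·x·y - sin(y) + 1], [-6·x·y + 3·y, -3·x^2 + 3·x - 2]].
At the point, J = [[-24.000, -0.25251], [-18.000, -13.250]] (det J = 313.45491).
Solving J·Δ = −F gives Δ = (0.334, 0.745).
Then the next iterate is (x, y)₁ = (-1.166, -0.755).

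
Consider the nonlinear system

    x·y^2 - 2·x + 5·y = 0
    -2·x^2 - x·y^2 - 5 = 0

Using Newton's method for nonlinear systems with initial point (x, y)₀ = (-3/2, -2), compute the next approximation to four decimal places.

At (-3/2, -2): F = (-13.0000, -3.5000).
Jacobian J = [[y^2 - 2, 2·x·y + 5], [-4·x - y^2, -2·x·y]].
At the point, J = [[2.0000, 11.0000], [2.0000, -6.0000]] (det J = -34.0000).
Solving J·Δ = −F gives Δ = (3.4265, 0.5588).
Then the next iterate is (x, y)₁ = (1.9265, -1.4412).

(1.9265, -1.4412)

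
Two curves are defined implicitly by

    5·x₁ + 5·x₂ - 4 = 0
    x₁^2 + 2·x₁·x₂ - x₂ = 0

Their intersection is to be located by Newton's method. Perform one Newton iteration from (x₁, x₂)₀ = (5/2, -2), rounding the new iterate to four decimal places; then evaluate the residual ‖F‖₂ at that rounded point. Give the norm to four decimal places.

0.1437

At (5/2, -2): F = (-1.5000, -1.7500).
Jacobian J = [[5, 5], [2·x₁ + 2·x₂, 2·x₁ - 1]].
At the point, J = [[5.0000, 5.0000], [1.0000, 4.0000]] (det J = 15.0000).
Solving J·Δ = −F gives Δ = (-0.1833, 0.4833).
Then the next iterate is (x₁, x₂)₁ = (2.3167, -1.5167).
Re-evaluating at (2.3167, -1.5167): F = (0.0000, -0.143679), so ‖F‖₂ = 0.1437.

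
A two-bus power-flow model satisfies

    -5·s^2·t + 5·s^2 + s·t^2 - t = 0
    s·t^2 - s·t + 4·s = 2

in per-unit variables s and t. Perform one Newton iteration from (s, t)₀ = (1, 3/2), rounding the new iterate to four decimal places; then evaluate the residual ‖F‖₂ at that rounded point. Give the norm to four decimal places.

At (1, 3/2): F = (-1.7500, 2.7500).
Jacobian J = [[-10·s·t + 10·s + t^2, -5·s^2 + 2·s·t - 1], [t^2 - t + 4, 2·s·t - s]].
At the point, J = [[-2.7500, -3.0000], [4.7500, 2.0000]] (det J = 8.7500).
Solving J·Δ = −F gives Δ = (-0.5429, -0.0857).
Then the next iterate is (s, t)₁ = (0.4571, 1.4143).
Re-evaluating at (0.4571, 1.4143): F = (-0.932808, 0.096235), so ‖F‖₂ = 0.9378.

0.9378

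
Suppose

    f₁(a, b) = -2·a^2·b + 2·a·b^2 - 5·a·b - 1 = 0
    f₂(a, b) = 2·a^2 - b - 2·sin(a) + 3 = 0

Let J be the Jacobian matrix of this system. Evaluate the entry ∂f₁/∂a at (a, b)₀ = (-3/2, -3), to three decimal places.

15.000

∂f₁/∂a = -4·a·b + 2·b^2 - 5·b.
At (-3/2, -3) this is 15.000.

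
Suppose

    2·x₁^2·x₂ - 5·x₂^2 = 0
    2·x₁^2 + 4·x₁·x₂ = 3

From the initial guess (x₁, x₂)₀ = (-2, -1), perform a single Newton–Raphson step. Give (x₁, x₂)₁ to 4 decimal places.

(-1.1447, -0.6579)

At (-2, -1): F = (-13.0000, 13.0000).
Jacobian J = [[4·x₁·x₂, 2·x₁^2 - 10·x₂], [4·x₁ + 4·x₂, 4·x₁]].
At the point, J = [[8.0000, 18.0000], [-12.0000, -8.0000]] (det J = 152.0000).
Solving J·Δ = −F gives Δ = (0.8553, 0.3421).
Then the next iterate is (x₁, x₂)₁ = (-1.1447, -0.6579).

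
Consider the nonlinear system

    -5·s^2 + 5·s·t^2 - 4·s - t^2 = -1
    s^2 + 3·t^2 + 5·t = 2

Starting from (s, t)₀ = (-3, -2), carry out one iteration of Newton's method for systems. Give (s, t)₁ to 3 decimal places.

(-4.548, 0.613)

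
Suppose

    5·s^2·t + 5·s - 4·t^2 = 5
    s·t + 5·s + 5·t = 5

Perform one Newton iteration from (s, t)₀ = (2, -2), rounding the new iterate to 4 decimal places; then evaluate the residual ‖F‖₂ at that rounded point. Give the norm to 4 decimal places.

At (2, -2): F = (-51.0000, -9.0000).
Jacobian J = [[10·s·t + 5, 5·s^2 - 8·t], [t + 5, s + 5]].
At the point, J = [[-35.0000, 36.0000], [3.0000, 7.0000]] (det J = -353.0000).
Solving J·Δ = −F gives Δ = (-0.0935, 1.3258).
Then the next iterate is (s, t)₁ = (1.9065, -0.6742).
Re-evaluating at (1.9065, -0.6742): F = (-9.538399, -0.123862), so ‖F‖₂ = 9.5392.

9.5392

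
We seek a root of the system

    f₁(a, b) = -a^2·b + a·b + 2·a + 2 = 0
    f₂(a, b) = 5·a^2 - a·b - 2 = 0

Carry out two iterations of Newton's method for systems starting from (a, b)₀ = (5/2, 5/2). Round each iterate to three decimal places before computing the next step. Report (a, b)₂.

At (5/2, 5/2): F = (-2.375, 23.000).
Jacobian J = [[-2·a·b + b + 2, -a^2 + a], [10·a - b, -a]].
At the point, J = [[-8.000, -3.750], [22.500, -2.500]] (det J = 104.375).
Solving J·Δ = −F gives Δ = (-0.883, 1.251).
Then the next iterate is (a, b)₁ = (1.617, 3.751).
Round to (1.617, 3.751) and repeat: F = (1.49167, 5.00808), J = [[-6.37973, -0.99769], [12.419, -1.617]].
Δ = (-0.114, 2.223), so (a, b)₂ = (1.503, 5.974).

(1.503, 5.974)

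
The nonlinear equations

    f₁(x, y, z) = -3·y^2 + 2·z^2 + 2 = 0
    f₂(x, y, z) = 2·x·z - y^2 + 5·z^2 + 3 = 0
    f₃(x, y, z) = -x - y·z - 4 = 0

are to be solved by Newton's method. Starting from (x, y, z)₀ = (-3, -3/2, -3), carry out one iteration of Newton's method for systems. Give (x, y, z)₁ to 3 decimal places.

At (-3, -3/2, -3): F = (13.250, 63.750, -5.500).
Jacobian J = [[0, -6·y, 4·z], [2·z, -2·y, 2·x + 10·z], [-1, -z, -y]].
At the point, J = [[0.000, 9.000, -12.000], [-6.000, 3.000, -36.000], [-1.000, 3.000, 1.500]] (det J = 585.000).
Solving J·Δ = −F gives Δ = (0.138, 0.965, 1.828).
Then the next iterate is (x, y, z)₁ = (-2.862, -0.535, -1.172).

(-2.862, -0.535, -1.172)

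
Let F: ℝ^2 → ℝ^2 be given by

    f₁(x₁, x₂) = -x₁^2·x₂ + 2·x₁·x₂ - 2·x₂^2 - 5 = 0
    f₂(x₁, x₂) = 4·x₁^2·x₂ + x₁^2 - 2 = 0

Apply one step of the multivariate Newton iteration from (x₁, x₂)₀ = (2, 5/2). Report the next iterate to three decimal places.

At (2, 5/2): F = (-17.500, 42.000).
Jacobian J = [[-2·x₁·x₂ + 2·x₂, -x₁^2 + 2·x₁ - 4·x₂], [8·x₁·x₂ + 2·x₁, 4·x₁^2]].
At the point, J = [[-5.000, -10.000], [44.000, 16.000]] (det J = 360.000).
Solving J·Δ = −F gives Δ = (-0.389, -1.556).
Then the next iterate is (x₁, x₂)₁ = (1.611, 0.944).

(1.611, 0.944)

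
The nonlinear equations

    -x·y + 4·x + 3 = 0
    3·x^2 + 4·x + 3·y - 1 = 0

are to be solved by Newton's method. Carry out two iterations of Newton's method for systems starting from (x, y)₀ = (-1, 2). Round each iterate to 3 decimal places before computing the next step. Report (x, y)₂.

At (-1, 2): F = (1.000, 4.000).
Jacobian J = [[-y + 4, -x], [6·x + 4, 3]].
At the point, J = [[2.000, 1.000], [-2.000, 3.000]] (det J = 8.000).
Solving J·Δ = −F gives Δ = (0.125, -1.250).
Then the next iterate is (x, y)₁ = (-0.875, 0.750).
Round to (-0.875, 0.750) and repeat: F = (0.15625, 0.04688), J = [[3.250, 0.875], [-1.250, 3.000]].
Δ = (-0.039, -0.032), so (x, y)₂ = (-0.914, 0.718).

(-0.914, 0.718)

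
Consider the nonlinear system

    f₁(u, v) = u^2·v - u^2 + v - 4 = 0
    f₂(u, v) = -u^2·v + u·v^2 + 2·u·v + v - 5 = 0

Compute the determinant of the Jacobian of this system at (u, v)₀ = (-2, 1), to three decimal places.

-35.000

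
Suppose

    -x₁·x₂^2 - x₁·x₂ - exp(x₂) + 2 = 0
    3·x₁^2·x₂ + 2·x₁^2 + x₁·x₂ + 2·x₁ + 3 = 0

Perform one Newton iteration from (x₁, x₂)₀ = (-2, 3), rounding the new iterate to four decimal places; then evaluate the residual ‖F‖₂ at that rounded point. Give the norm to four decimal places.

11.0838

At (-2, 3): F = (5.914463, 37.0000).
Jacobian J = [[-x₂^2 - x₂, -2·x₁·x₂ - x₁ - exp(x₂)], [6·x₁·x₂ + 4·x₁ + x₂ + 2, 3·x₁^2 + x₁]].
At the point, J = [[-12.0000, -6.085537], [-39.0000, 10.0000]] (det J = -357.335940).
Solving J·Δ = −F gives Δ = (0.7956, -0.5970).
Then the next iterate is (x₁, x₂)₁ = (-1.2044, 2.4030).
Re-evaluating at (-1.2044, 2.4030): F = (0.792576, 11.055412), so ‖F‖₂ = 11.0838.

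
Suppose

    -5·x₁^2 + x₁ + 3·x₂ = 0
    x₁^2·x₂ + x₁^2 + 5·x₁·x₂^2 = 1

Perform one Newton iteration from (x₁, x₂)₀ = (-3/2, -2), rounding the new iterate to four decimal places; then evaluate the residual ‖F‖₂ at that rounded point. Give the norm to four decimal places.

9.4261

At (-3/2, -2): F = (-18.7500, -33.2500).
Jacobian J = [[-10·x₁ + 1, 3], [2·x₁·x₂ + 2·x₁ + 5·x₂^2, x₁^2 + 10·x₁·x₂]].
At the point, J = [[16.0000, 3.0000], [23.0000, 32.2500]] (det J = 447.0000).
Solving J·Δ = −F gives Δ = (1.1296, 0.2254).
Then the next iterate is (x₁, x₂)₁ = (-0.3704, -1.7746).
Re-evaluating at (-0.3704, -1.7746): F = (-6.380181, -6.938600), so ‖F‖₂ = 9.4261.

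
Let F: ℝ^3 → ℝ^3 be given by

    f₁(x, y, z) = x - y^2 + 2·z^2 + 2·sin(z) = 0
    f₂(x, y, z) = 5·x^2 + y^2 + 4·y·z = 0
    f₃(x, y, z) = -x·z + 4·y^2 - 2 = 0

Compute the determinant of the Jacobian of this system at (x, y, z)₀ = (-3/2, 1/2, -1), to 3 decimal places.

J = [[1, -2·y, 4·z + 2·cos(z)], [10·x, 2·y + 4·z, 4·y], [-z, 8·y, -x]].
At the point, J = [[1.000, -1.000, -2.91940], [-15.000, -3.000, 2.000], [1.000, 4.000, 1.500]].
det J = 129.406.

129.406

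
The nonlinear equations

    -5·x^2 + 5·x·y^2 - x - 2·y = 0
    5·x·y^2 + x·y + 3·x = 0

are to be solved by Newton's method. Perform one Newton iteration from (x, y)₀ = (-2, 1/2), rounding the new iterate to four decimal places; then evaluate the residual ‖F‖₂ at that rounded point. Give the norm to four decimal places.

7.3202

At (-2, 1/2): F = (-21.5000, -9.5000).
Jacobian J = [[-10·x + 5·y^2 - 1, 10·x·y - 2], [5·y^2 + y + 3, 10·x·y + x]].
At the point, J = [[20.2500, -12.0000], [4.7500, -12.0000]] (det J = -186.0000).
Solving J·Δ = −F gives Δ = (0.7742, -0.4852).
Then the next iterate is (x, y)₁ = (-1.2258, 0.0148).
Re-evaluating at (-1.2258, 0.0148): F = (-6.318071, -3.696884), so ‖F‖₂ = 7.3202.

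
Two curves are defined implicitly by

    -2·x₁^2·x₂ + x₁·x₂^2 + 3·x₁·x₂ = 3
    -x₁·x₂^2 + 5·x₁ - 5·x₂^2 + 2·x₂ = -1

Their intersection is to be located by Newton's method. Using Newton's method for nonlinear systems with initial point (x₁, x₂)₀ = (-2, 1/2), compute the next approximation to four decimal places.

(-0.1566, 0.5062)

At (-2, 1/2): F = (-10.5000, -8.7500).
Jacobian J = [[-4·x₁·x₂ + x₂^2 + 3·x₂, -2·x₁^2 + 2·x₁·x₂ + 3·x₁], [-x₂^2 + 5, -2·x₁·x₂ - 10·x₂ + 2]].
At the point, J = [[5.7500, -16.0000], [4.7500, -1.0000]] (det J = 70.2500).
Solving J·Δ = −F gives Δ = (1.8434, 0.0062).
Then the next iterate is (x₁, x₂)₁ = (-0.1566, 0.5062).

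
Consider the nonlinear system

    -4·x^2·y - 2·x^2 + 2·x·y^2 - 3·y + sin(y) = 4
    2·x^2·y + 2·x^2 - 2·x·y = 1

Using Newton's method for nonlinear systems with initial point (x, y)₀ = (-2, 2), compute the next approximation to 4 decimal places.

(-1.2378, 1.1951)

At (-2, 2): F = (-65.090703, 31.0000).
Jacobian J = [[-8·x·y - 4·x + 2·y^2, -4·x^2 + 4·x·y + cos(y) - 3], [4·x·y + 4·x - 2·y, 2·x^2 - 2·x]].
At the point, J = [[48.0000, -35.416147], [-28.0000, 12.0000]] (det J = -415.652111).
Solving J·Δ = −F gives Δ = (0.7622, -0.8049).
Then the next iterate is (x, y)₁ = (-1.2378, 1.1951).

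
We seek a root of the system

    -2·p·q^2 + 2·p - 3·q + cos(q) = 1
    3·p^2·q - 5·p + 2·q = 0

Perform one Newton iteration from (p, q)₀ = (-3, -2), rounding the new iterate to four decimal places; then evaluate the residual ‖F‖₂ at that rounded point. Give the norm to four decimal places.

At (-3, -2): F = (22.583853, -43.0000).
Jacobian J = [[-2·q^2 + 2, -4·p·q - sin(q) - 3], [6·p·q - 5, 3·p^2 + 2]].
At the point, J = [[-6.0000, -26.090703], [31.0000, 29.0000]] (det J = 634.811780).
Solving J·Δ = −F gives Δ = (0.7356, 0.6964).
Then the next iterate is (p, q)₁ = (-2.2644, -1.3036).
Re-evaluating at (-2.2644, -1.3036): F = (6.342149, -11.337856), so ‖F‖₂ = 12.9911.

12.9911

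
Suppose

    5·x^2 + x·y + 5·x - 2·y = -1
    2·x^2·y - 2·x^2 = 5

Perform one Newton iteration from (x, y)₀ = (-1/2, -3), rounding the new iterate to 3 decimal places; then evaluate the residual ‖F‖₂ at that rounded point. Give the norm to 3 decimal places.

6.794

At (-1/2, -3): F = (7.250, -7.000).
Jacobian J = [[10·x + y + 5, x - 2], [4·x·y - 4·x, 2·x^2]].
At the point, J = [[-3.000, -2.500], [8.000, 0.500]] (det J = 18.500).
Solving J·Δ = −F gives Δ = (0.750, 2.000).
Then the next iterate is (x, y)₁ = (0.250, -1.000).
Re-evaluating at (0.250, -1.000): F = (4.31250, -5.250), so ‖F‖₂ = 6.794.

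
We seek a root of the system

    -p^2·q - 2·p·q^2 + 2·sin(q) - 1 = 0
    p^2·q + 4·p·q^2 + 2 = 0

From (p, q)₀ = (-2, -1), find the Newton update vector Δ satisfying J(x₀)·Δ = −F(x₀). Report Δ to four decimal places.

At (-2, -1): F = (5.317058, -10.0000).
Jacobian J = [[-2·p·q - 2·q^2, -p^2 - 4·p·q + 2·cos(q)], [2·p·q + 4·q^2, p^2 + 8·p·q]].
At the point, J = [[-6.0000, -10.919395], [8.0000, 20.0000]] (det J = -32.644837).
Solving J·Δ = −F gives Δ = (-0.0874, 0.5350).

(-0.0874, 0.5350)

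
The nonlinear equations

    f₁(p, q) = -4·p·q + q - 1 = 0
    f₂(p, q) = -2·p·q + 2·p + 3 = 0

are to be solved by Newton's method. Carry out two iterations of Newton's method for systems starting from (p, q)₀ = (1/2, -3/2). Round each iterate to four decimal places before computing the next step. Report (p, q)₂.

At (1/2, -3/2): F = (0.5000, 5.5000).
Jacobian J = [[-4·q, -4·p + 1], [-2·q + 2, -2·p]].
At the point, J = [[6.0000, -1.0000], [5.0000, -1.0000]] (det J = -1.0000).
Solving J·Δ = −F gives Δ = (5.0000, 30.5000).
Then the next iterate is (p, q)₁ = (5.5000, 29.0000).
Round to (5.5000, 29.0000) and repeat: F = (-610.0000, -305.0000), J = [[-116.0000, -21.0000], [-56.0000, -11.0000]].
Δ = (-3.0500, -12.2000), so (p, q)₂ = (2.4500, 16.8000).

(2.4500, 16.8000)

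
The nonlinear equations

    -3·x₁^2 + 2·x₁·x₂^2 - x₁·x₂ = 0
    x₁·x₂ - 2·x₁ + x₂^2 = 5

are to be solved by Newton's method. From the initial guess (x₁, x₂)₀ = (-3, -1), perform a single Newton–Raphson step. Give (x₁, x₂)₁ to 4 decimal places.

At (-3, -1): F = (-36.0000, 5.0000).
Jacobian J = [[-6·x₁ + 2·x₂^2 - x₂, 4·x₁·x₂ - x₁], [x₂ - 2, x₁ + 2·x₂]].
At the point, J = [[21.0000, 15.0000], [-3.0000, -5.0000]] (det J = -60.0000).
Solving J·Δ = −F gives Δ = (1.7500, -0.0500).
Then the next iterate is (x₁, x₂)₁ = (-1.2500, -1.0500).

(-1.2500, -1.0500)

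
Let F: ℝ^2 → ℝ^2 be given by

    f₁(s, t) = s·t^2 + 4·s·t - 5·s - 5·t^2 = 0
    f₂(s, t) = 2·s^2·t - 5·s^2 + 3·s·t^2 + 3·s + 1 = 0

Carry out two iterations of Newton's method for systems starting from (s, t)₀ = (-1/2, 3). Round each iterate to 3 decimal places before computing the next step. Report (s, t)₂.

(-0.342, 0.824)

At (-1/2, 3): F = (-53.000, -13.750).
Jacobian J = [[t^2 + 4·t - 5, 2·s·t + 4·s - 10·t], [4·s·t - 10·s + 3·t^2 + 3, 2·s^2 + 6·s·t]].
At the point, J = [[16.000, -35.000], [29.000, -8.500]] (det J = 879.000).
Solving J·Δ = −F gives Δ = (0.035, -1.498).
Then the next iterate is (s, t)₁ = (-0.465, 1.502).
Round to (-0.465, 1.502) and repeat: F = (-12.79778, -3.97371), J = [[3.26400, -18.27686], [11.62429, -3.75813]].
Δ = (0.123, -0.678), so (s, t)₂ = (-0.342, 0.824).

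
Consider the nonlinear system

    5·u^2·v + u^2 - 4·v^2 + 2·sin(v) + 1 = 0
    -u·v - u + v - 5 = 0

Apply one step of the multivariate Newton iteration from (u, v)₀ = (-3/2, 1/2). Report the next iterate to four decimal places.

At (-3/2, 1/2): F = (8.833851, -2.2500).
Jacobian J = [[10·u·v + 2·u, 5·u^2 - 8·v + 2·cos(v)], [-v - 1, -u + 1]].
At the point, J = [[-10.5000, 9.005165], [-1.5000, 2.5000]] (det J = -12.742252).
Solving J·Δ = −F gives Δ = (3.3233, 2.8940).
Then the next iterate is (u, v)₁ = (1.8233, 3.3940).

(1.8233, 3.3940)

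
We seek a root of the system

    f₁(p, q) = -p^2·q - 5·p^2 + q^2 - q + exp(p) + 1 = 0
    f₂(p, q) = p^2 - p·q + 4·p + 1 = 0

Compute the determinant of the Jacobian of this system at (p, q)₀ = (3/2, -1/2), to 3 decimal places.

45.402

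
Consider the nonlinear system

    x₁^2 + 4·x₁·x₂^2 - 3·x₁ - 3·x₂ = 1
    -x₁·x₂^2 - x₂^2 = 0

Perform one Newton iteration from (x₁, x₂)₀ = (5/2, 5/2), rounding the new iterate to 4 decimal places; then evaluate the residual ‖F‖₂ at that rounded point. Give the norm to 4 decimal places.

10.4896

At (5/2, 5/2): F = (52.7500, -21.8750).
Jacobian J = [[2·x₁ + 4·x₂^2 - 3, 8·x₁·x₂ - 3], [-x₂^2, -2·x₁·x₂ - 2·x₂]].
At the point, J = [[27.0000, 47.0000], [-6.2500, -17.5000]] (det J = -178.7500).
Solving J·Δ = −F gives Δ = (0.5874, -1.4598).
Then the next iterate is (x₁, x₂)₁ = (3.0874, 1.0402).
Re-evaluating at (3.0874, 1.0402): F = (9.511704, -4.422632), so ‖F‖₂ = 10.4896.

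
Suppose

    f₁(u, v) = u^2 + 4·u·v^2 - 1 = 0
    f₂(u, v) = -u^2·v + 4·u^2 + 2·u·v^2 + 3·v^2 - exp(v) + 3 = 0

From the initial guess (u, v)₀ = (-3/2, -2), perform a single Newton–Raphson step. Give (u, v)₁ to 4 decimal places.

(0.1196, -1.9294)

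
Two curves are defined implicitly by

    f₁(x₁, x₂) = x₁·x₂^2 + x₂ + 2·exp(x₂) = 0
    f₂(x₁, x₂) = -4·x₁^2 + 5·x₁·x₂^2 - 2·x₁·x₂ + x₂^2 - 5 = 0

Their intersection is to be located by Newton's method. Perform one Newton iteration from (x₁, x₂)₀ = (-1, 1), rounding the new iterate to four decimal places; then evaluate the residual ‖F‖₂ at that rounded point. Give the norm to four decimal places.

7.6982

At (-1, 1): F = (5.436564, -11.0000).
Jacobian J = [[x₂^2, 2·x₁·x₂ + 2·exp(x₂) + 1], [-8·x₁ + 5·x₂^2 - 2·x₂, 10·x₁·x₂ - 2·x₁ + 2·x₂]].
At the point, J = [[1.0000, 4.436564], [11.0000, -6.0000]] (det J = -54.802200).
Solving J·Δ = −F gives Δ = (0.2953, -1.2920).
Then the next iterate is (x₁, x₂)₁ = (-0.7047, -0.2920).
Re-evaluating at (-0.7047, -0.2920): F = (1.141452, -7.613117), so ‖F‖₂ = 7.6982.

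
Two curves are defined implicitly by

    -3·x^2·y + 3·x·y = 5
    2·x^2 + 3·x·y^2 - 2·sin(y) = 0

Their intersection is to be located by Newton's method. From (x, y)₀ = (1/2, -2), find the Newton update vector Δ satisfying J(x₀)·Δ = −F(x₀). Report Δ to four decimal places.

At (1/2, -2): F = (-6.5000, 8.318595).
Jacobian J = [[-6·x·y + 3·y, -3·x^2 + 3·x], [4·x + 3·y^2, 6·x·y - 2·cos(y)]].
At the point, J = [[0.0000, 0.7500], [14.0000, -5.167706]] (det J = -10.5000).
Solving J·Δ = −F gives Δ = (2.6049, 8.6667).

(2.6049, 8.6667)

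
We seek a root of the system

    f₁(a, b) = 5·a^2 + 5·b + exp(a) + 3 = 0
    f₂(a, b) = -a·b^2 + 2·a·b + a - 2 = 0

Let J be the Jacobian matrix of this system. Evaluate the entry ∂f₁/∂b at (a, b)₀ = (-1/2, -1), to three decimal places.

∂f₁/∂b = 5.
At (-1/2, -1) this is 5.000.

5.000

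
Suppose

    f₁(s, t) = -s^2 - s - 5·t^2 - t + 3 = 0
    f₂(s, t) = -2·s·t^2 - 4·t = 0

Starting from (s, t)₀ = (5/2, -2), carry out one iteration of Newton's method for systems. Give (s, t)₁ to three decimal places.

(5.214, 0.107)

At (5/2, -2): F = (-23.750, -12.000).
Jacobian J = [[-2·s - 1, -10·t - 1], [-2·t^2, -4·s·t - 4]].
At the point, J = [[-6.000, 19.000], [-8.000, 16.000]] (det J = 56.000).
Solving J·Δ = −F gives Δ = (2.714, 2.107).
Then the next iterate is (s, t)₁ = (5.214, 0.107).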